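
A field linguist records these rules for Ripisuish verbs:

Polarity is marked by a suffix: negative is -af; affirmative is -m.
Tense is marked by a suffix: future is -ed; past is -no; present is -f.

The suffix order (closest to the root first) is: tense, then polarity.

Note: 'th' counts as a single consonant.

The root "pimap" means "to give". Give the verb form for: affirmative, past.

Attach tense past -no → pimapno.
Attach polarity affirmative -m → pimapnom.

pimapnom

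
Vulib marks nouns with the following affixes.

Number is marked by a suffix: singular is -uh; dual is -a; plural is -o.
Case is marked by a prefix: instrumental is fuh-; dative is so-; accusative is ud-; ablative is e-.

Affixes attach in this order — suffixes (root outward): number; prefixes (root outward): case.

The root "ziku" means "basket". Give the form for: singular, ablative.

Attach number singular -uh → zikuuh.
Attach case ablative e- → ezikuuh.

ezikuuh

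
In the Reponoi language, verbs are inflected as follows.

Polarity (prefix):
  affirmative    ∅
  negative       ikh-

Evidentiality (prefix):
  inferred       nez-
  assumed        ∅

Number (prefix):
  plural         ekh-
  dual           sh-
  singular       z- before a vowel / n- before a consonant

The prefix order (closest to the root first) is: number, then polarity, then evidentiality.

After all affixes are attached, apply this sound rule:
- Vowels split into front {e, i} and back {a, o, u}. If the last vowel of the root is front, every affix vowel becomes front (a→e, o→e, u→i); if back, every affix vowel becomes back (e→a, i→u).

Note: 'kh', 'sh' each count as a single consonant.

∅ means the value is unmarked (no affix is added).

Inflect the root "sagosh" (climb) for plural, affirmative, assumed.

Attach number plural ekh- → ekhsagosh.
polarity = affirmative: zero marking, form stays ekhsagosh.
evidentiality = assumed: zero marking, form stays ekhsagosh.
Apply vowel harmony: ekhsagosh → akhsagosh.

akhsagosh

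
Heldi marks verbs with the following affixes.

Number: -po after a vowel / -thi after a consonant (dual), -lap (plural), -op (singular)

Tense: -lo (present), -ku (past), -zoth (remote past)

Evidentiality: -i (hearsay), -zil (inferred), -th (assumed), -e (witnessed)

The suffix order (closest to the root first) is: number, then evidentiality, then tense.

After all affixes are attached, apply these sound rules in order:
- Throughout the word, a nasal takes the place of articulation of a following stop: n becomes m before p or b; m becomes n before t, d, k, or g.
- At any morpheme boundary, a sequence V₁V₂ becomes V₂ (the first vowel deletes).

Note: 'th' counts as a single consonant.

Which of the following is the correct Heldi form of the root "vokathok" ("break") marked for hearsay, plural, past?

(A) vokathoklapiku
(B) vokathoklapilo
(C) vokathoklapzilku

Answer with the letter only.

A

Attach number plural -lap → vokathoklap.
Attach evidentiality hearsay -i → vokathoklapi.
Attach tense past -ku → vokathoklapiku.
Nasal assimilation: no change.
Vowel deletion: no change.
So the correct form is vokathoklapiku, option (A).
(C) vokathoklapzilku is wrong: it uses inferred instead of hearsay for evidentiality.
(B) vokathoklapilo is wrong: it uses present instead of past for tense.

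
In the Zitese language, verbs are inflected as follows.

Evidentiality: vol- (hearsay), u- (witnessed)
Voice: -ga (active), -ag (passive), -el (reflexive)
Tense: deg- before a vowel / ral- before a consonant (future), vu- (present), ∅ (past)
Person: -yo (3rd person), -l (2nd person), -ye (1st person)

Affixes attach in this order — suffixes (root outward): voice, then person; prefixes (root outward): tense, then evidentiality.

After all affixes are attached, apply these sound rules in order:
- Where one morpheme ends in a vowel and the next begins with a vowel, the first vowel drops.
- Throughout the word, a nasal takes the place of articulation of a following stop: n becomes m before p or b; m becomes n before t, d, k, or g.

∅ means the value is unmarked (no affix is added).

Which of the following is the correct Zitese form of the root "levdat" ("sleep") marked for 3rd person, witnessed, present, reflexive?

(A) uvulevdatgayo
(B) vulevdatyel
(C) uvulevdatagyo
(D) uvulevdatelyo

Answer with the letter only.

D

Attach tense present vu- → vulevdat.
Attach voice reflexive -el → vulevdatel.
Attach evidentiality witnessed u- → uvulevdatel.
Attach person 3rd person -yo → uvulevdatelyo.
Vowel deletion: no change.
Nasal assimilation: no change.
So the correct form is uvulevdatelyo, option (D).
(C) uvulevdatagyo is wrong: it uses passive instead of reflexive for voice.
(B) vulevdatyel is wrong: it has the affixes in the wrong order.
(A) uvulevdatgayo is wrong: it uses active instead of reflexive for voice.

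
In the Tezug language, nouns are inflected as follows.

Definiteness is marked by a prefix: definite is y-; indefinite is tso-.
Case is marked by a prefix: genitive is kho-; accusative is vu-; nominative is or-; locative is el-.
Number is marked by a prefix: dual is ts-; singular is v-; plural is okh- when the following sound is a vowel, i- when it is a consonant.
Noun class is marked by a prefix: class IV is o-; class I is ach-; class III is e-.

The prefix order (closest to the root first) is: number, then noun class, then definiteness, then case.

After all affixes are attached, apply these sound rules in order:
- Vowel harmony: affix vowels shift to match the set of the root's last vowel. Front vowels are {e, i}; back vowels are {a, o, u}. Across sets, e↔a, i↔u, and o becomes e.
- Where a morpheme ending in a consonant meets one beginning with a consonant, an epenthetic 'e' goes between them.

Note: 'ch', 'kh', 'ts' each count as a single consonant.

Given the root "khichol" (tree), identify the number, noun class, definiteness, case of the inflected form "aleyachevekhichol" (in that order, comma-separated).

Segment: el-y-ach-v-khichol.
number: v- → singular.
noun class: ach- → class I.
definiteness: y- → definite.
case: el- → locative.

singular, class I, definite, locative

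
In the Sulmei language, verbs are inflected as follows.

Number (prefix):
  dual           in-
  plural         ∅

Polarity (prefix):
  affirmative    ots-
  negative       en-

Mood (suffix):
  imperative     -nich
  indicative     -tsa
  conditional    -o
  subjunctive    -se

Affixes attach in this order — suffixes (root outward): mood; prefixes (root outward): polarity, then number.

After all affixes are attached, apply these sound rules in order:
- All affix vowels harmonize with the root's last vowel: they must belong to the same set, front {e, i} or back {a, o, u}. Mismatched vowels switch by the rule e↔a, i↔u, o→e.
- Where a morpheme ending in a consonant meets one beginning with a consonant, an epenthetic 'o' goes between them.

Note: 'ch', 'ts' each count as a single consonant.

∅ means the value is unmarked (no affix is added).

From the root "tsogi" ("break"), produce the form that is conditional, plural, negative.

Attach mood conditional -o → tsogio.
Attach polarity negative en- → entsogio.
number = plural: zero marking, form stays entsogio.
Apply vowel harmony: entsogio → entsogie.
Apply epenthesis: entsogie → enotsogie.

enotsogie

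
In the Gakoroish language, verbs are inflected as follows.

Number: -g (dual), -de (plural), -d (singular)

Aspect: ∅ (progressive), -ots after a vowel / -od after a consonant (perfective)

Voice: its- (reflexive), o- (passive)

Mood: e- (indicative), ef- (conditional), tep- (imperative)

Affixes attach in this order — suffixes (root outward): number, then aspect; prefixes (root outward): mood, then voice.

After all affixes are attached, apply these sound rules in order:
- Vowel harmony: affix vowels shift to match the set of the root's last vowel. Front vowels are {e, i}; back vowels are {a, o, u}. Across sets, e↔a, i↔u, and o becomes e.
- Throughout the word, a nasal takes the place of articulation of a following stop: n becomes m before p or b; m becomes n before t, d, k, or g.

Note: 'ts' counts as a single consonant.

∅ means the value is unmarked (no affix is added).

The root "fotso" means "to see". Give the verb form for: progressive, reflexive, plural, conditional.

Attach number plural -de → fotsode.
Attach mood conditional ef- → effotsode.
Attach voice reflexive its- → itseffotsode.
aspect = progressive: zero marking, form stays itseffotsode.
Apply vowel harmony: itseffotsode → utsaffotsoda.
Nasal assimilation: no change.

utsaffotsoda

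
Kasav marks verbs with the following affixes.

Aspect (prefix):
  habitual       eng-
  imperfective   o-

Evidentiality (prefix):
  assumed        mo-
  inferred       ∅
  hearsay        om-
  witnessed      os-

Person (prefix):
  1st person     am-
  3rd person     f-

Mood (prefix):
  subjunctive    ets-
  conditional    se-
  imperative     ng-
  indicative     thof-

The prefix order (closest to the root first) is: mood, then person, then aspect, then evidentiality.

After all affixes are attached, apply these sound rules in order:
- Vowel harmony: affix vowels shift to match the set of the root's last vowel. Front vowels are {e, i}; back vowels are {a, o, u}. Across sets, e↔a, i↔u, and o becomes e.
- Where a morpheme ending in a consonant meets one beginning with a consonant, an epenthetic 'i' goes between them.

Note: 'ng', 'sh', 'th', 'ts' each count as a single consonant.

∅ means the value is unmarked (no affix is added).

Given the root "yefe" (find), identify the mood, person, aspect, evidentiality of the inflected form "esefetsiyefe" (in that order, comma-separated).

subjunctive, 3rd person, imperfective, witnessed

Segment: os-o-f-ets-yefe.
mood: ets- → subjunctive.
person: f- → 3rd person.
aspect: o- → imperfective.
evidentiality: os- → witnessed.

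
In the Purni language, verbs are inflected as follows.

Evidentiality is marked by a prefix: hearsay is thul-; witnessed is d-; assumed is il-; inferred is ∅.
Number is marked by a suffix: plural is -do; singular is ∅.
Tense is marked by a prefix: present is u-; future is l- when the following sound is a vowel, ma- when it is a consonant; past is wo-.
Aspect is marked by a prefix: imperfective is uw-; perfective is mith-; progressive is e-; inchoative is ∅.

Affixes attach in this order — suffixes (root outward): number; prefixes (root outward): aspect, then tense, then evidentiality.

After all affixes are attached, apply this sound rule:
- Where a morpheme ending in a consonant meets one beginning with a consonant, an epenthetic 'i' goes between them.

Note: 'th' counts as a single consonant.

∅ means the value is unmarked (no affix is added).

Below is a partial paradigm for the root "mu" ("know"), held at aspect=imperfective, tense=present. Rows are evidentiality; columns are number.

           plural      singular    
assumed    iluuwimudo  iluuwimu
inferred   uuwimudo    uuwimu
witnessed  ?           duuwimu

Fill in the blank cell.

duuwimudo

Attach aspect imperfective uw- → uwmu.
Attach tense present u- → uuwmu.
Attach evidentiality witnessed d- → duuwmu.
Attach number plural -do → duuwmudo.
Apply epenthesis: duuwmudo → duuwimudo.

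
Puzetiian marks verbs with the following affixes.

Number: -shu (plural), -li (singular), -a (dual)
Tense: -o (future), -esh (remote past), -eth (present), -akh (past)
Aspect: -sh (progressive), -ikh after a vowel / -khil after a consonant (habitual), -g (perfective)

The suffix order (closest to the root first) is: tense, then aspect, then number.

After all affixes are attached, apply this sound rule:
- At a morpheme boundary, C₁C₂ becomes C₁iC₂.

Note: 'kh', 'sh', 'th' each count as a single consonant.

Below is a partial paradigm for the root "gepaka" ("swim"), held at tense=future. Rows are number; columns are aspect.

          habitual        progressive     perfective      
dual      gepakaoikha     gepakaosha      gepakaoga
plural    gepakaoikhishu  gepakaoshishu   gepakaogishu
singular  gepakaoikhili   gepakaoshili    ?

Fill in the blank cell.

gepakaogili

Attach tense future -o → gepakao.
Attach aspect perfective -g → gepakaog.
Attach number singular -li → gepakaogli.
Apply epenthesis: gepakaogli → gepakaogili.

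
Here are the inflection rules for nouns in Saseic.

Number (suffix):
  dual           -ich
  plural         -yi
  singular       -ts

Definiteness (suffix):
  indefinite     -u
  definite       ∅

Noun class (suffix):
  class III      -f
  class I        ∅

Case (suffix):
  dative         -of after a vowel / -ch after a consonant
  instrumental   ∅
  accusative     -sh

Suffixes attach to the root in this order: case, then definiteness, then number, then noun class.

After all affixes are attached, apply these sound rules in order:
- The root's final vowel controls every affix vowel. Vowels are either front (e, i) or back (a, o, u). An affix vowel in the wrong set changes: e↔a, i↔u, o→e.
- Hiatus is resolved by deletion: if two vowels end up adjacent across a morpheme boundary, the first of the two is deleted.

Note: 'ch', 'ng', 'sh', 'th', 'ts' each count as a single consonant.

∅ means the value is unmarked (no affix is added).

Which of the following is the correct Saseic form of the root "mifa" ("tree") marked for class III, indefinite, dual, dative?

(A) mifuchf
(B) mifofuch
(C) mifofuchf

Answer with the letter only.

C

Attach case dative -of (after vowel 'a') → mifaof.
Attach definiteness indefinite -u → mifaofu.
Attach number dual -ich → mifaofuich.
Attach noun class class III -f → mifaofuichf.
Apply vowel harmony: mifaofuichf → mifaofuuchf.
Apply vowel deletion: mifaofuuchf → mifofuchf.
So the correct form is mifofuchf, option (C).
(A) mifuchf is wrong: it uses instrumental instead of dative for case.
(B) mifofuch is wrong: it uses class I instead of class III for noun class.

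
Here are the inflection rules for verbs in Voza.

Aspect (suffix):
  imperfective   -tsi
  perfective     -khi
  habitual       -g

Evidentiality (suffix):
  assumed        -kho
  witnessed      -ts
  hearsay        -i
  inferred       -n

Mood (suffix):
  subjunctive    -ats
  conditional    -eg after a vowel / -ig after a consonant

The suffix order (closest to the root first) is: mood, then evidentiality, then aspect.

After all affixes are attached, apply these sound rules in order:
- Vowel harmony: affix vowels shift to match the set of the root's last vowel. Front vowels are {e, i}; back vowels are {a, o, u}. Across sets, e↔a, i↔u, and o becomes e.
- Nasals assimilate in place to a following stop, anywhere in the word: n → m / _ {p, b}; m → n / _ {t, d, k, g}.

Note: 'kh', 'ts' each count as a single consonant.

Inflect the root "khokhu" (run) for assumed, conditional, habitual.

khokhuagkhog

Attach mood conditional -eg (after vowel 'u') → khokhueg.
Attach evidentiality assumed -kho → khokhuegkho.
Attach aspect habitual -g → khokhuegkhog.
Apply vowel harmony: khokhuegkhog → khokhuagkhog.
Nasal assimilation: no change.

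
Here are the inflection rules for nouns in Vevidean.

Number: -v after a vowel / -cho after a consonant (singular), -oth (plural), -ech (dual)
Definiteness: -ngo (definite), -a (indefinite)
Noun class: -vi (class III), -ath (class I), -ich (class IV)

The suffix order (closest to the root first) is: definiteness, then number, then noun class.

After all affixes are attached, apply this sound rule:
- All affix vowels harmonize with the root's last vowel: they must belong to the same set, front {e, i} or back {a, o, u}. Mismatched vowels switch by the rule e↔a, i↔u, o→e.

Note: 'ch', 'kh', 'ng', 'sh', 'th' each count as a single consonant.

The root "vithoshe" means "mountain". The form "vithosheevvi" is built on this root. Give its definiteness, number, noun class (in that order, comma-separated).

indefinite, singular, class III

Segment: vithoshe-a-v-vi.
definiteness: -a → indefinite.
number: -v/cho → singular.
noun class: -vi → class III.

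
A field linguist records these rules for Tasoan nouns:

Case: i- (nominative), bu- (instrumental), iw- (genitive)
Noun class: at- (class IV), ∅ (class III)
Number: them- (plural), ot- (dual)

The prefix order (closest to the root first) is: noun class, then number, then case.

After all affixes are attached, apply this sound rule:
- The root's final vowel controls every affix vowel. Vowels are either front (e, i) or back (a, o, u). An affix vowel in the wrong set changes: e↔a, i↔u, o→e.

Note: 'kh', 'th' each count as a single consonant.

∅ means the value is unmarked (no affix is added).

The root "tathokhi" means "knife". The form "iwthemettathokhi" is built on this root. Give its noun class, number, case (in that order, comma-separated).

Segment: iw-them-at-tathokhi.
noun class: at- → class IV.
number: them- → plural.
case: iw- → genitive.

class IV, plural, genitive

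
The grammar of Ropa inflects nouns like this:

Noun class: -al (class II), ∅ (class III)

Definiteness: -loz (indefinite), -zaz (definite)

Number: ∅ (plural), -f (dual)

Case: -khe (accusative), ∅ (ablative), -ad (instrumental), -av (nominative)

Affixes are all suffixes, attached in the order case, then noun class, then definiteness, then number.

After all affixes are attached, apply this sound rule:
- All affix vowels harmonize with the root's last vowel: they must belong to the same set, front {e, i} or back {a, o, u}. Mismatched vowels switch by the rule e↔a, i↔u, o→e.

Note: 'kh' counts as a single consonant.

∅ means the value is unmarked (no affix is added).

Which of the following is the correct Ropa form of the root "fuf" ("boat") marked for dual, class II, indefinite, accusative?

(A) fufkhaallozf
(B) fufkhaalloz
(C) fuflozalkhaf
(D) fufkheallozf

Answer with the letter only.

Attach case accusative -khe → fufkhe.
Attach noun class class II -al → fufkheal.
Attach definiteness indefinite -loz → fufkhealloz.
Attach number dual -f → fufkheallozf.
Apply vowel harmony: fufkheallozf → fufkhaallozf.
So the correct form is fufkhaallozf, option (A).
(B) fufkhaalloz is wrong: it uses plural instead of dual for number.
(C) fuflozalkhaf is wrong: it has the affixes in the wrong order.
(D) fufkheallozf is wrong: it fails to apply the sound rule(s).

A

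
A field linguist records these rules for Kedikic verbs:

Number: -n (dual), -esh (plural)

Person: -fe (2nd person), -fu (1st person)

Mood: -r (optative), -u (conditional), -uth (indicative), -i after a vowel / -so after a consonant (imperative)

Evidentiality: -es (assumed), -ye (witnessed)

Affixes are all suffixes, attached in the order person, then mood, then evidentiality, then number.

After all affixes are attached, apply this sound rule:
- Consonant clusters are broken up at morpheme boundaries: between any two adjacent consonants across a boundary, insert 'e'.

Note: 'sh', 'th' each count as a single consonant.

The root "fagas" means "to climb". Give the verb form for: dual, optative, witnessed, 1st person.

fagasefureyen

Attach person 1st person -fu → fagasfu.
Attach mood optative -r → fagasfur.
Attach evidentiality witnessed -ye → fagasfurye.
Attach number dual -n → fagasfuryen.
Apply epenthesis: fagasfuryen → fagasefureyen.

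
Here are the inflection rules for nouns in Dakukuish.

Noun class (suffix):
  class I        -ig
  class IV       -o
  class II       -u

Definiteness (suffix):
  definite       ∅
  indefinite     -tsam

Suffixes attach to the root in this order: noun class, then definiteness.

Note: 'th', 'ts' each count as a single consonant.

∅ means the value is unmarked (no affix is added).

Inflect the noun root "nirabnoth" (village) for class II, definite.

nirabnothu

Attach noun class class II -u → nirabnothu.
definiteness = definite: zero marking, form stays nirabnothu.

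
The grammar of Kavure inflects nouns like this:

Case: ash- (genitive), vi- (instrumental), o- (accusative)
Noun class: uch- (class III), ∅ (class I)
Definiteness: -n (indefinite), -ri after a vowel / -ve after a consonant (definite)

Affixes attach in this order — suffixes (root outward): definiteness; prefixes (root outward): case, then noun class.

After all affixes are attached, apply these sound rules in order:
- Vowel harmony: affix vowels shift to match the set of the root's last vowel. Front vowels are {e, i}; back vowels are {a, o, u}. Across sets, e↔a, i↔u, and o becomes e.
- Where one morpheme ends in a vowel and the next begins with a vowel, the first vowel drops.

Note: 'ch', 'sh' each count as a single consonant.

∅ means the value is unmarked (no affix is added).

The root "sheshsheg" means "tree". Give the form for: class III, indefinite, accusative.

ichesheshshegn

Attach case accusative o- → osheshsheg.
Attach noun class class III uch- → uchosheshsheg.
Attach definiteness indefinite -n → uchosheshshegn.
Apply vowel harmony: uchosheshshegn → ichesheshshegn.
Vowel deletion: no change.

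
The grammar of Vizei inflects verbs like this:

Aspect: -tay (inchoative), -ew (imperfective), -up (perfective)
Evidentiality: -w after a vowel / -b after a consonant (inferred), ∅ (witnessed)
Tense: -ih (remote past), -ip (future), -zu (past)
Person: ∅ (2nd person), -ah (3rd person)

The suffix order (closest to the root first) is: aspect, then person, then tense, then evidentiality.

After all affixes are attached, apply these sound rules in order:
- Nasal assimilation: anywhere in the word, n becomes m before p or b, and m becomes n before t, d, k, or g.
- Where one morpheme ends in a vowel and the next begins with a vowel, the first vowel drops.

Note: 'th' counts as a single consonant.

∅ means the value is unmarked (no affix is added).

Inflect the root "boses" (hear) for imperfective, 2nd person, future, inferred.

bosesewipb

Attach aspect imperfective -ew → bosesew.
person = 2nd person: zero marking, form stays bosesew.
Attach tense future -ip → bosesewip.
Attach evidentiality inferred -b (after consonant 'p') → bosesewipb.
Nasal assimilation: no change.
Vowel deletion: no change.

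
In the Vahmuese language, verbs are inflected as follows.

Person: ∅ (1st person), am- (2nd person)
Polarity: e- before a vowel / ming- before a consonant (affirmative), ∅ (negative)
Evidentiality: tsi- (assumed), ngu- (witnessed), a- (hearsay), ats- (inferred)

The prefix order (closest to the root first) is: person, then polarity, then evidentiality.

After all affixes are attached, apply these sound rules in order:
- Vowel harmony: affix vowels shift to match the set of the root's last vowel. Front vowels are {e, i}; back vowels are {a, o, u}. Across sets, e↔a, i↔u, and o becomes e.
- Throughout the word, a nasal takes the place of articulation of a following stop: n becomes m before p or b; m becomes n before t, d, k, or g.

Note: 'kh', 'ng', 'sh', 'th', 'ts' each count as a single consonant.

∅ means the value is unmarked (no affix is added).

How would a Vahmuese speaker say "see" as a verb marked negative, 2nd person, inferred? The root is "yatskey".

Attach person 2nd person am- → amyatskey.
polarity = negative: zero marking, form stays amyatskey.
Attach evidentiality inferred ats- → atsamyatskey.
Apply vowel harmony: atsamyatskey → etsemyatskey.
Nasal assimilation: no change.

etsemyatskey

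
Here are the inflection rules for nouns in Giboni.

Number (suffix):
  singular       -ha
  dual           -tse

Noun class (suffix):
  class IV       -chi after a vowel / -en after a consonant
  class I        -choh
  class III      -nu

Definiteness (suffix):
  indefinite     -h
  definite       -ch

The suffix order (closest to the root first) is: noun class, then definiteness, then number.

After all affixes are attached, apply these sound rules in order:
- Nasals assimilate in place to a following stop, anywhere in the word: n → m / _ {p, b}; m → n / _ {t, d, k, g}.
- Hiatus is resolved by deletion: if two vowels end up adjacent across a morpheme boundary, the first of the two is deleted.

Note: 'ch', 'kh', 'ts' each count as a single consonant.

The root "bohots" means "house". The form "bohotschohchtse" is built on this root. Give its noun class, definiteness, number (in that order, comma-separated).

Segment: bohots-choh-ch-tse.
noun class: -choh → class I.
definiteness: -ch → definite.
number: -tse → dual.

class I, definite, dual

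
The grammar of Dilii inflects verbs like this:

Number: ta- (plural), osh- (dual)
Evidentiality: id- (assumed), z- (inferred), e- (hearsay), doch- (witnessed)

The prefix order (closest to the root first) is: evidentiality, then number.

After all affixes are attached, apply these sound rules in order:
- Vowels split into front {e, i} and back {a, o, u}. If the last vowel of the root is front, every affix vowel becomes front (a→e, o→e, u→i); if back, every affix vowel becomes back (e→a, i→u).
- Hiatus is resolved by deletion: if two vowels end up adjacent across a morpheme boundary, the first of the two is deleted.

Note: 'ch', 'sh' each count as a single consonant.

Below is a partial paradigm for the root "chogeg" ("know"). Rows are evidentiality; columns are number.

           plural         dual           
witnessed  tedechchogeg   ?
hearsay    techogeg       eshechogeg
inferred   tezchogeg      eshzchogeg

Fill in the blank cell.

eshdechchogeg

Attach evidentiality witnessed doch- → dochchogeg.
Attach number dual osh- → oshdochchogeg.
Apply vowel harmony: oshdochchogeg → eshdechchogeg.
Vowel deletion: no change.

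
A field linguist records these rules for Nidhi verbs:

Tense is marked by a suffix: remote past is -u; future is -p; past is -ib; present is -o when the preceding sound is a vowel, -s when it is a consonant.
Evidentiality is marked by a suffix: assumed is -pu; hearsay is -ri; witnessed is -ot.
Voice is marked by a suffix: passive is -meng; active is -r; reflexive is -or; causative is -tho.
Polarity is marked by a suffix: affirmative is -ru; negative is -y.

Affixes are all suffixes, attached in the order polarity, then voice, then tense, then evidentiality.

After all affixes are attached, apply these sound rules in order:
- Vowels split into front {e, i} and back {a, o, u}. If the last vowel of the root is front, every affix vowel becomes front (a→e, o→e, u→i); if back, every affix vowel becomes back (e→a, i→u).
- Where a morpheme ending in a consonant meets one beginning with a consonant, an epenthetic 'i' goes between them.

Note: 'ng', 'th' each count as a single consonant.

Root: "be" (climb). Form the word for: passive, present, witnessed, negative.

Attach polarity negative -y → bey.
Attach voice passive -meng → beymeng.
Attach tense present -s (after consonant 'ng') → beymengs.
Attach evidentiality witnessed -ot → beymengsot.
Apply vowel harmony: beymengsot → beymengset.
Apply epenthesis: beymengset → beyimengiset.

beyimengiset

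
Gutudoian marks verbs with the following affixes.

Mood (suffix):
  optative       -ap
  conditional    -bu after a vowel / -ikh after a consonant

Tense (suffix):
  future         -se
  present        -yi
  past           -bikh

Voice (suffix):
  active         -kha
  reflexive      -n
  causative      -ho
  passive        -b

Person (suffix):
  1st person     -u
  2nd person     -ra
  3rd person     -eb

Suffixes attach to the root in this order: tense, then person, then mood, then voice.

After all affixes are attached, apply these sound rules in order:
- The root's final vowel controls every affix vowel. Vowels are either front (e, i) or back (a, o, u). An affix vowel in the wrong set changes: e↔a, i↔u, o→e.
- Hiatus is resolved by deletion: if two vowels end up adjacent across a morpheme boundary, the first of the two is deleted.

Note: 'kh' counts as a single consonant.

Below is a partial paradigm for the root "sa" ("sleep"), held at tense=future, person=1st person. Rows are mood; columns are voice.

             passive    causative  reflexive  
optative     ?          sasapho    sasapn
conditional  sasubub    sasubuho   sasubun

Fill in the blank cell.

Attach tense future -se → sase.
Attach person 1st person -u → saseu.
Attach mood optative -ap → saseuap.
Attach voice passive -b → saseuapb.
Apply vowel harmony: saseuapb → sasauapb.
Apply vowel deletion: sasauapb → sasapb.

sasapb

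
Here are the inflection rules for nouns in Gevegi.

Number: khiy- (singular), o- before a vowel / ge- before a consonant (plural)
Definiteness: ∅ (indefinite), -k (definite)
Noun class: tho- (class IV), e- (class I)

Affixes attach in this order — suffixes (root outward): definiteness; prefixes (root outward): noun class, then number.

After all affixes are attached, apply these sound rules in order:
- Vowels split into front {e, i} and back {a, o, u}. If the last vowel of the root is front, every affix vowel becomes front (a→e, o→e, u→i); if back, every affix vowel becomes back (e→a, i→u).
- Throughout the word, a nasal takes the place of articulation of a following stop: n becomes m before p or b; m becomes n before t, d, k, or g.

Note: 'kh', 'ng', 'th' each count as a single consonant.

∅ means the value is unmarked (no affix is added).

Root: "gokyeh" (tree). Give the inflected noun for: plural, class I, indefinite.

Attach noun class class I e- → egokyeh.
definiteness = indefinite: zero marking, form stays egokyeh.
Attach number plural o- (before vowel 'e') → oegokyeh.
Apply vowel harmony: oegokyeh → eegokyeh.
Nasal assimilation: no change.

eegokyeh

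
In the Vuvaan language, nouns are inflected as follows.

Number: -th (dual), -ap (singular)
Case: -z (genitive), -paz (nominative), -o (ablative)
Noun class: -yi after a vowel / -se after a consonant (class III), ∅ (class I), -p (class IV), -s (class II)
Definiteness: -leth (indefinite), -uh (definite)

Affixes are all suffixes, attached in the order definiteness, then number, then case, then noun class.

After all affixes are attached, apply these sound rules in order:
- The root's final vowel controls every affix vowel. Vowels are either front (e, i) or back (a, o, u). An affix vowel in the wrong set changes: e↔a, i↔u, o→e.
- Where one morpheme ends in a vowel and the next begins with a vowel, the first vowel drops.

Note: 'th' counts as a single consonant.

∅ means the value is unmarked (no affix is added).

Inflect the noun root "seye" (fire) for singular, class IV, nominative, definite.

seyiheppezp

Attach definiteness definite -uh → seyeuh.
Attach number singular -ap → seyeuhap.
Attach case nominative -paz → seyeuhappaz.
Attach noun class class IV -p → seyeuhappazp.
Apply vowel harmony: seyeuhappazp → seyeiheppezp.
Apply vowel deletion: seyeiheppezp → seyiheppezp.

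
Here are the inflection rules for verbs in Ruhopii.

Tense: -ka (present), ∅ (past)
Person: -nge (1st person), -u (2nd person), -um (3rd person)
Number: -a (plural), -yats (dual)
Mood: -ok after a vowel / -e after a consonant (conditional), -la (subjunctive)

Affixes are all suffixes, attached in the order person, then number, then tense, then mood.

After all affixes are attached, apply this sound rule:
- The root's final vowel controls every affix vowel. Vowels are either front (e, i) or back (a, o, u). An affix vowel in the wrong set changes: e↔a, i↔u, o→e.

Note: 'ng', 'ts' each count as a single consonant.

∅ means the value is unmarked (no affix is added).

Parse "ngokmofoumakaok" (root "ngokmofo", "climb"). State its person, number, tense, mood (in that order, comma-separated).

3rd person, plural, present, conditional

Segment: ngokmofo-um-a-ka-ok.
person: -um → 3rd person.
number: -a → plural.
tense: -ka → present.
mood: -ok/e → conditional.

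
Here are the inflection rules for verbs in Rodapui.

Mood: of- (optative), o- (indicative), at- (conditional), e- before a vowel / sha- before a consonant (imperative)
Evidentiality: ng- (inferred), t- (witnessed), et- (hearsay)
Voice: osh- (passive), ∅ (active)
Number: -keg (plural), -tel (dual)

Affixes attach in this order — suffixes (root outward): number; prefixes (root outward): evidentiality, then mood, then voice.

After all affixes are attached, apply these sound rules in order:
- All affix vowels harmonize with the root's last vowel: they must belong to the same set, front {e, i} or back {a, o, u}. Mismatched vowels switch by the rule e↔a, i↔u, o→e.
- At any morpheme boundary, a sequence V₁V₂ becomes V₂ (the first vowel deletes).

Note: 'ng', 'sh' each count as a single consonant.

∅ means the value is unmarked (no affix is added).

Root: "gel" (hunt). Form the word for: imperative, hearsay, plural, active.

etgelkeg

Attach evidentiality hearsay et- → etgel.
Attach mood imperative e- (before vowel 'e') → eetgel.
voice = active: zero marking, form stays eetgel.
Attach number plural -keg → eetgelkeg.
Vowel harmony: no change.
Apply vowel deletion: eetgelkeg → etgelkeg.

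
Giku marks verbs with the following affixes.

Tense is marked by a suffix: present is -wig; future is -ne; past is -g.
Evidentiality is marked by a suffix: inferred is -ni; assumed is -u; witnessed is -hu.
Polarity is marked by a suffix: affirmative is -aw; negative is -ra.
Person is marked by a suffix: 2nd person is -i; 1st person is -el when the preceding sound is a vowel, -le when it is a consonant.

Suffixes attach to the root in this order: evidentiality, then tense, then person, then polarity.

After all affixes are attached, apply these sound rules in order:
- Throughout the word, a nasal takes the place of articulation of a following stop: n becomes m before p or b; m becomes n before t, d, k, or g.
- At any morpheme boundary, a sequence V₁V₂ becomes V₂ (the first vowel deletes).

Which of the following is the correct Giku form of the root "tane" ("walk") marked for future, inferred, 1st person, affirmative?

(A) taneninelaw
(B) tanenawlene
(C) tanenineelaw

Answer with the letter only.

A

Attach evidentiality inferred -ni → taneni.
Attach tense future -ne → tanenine.
Attach person 1st person -el (after vowel 'e') → tanenineel.
Attach polarity affirmative -aw → tanenineelaw.
Nasal assimilation: no change.
Apply vowel deletion: tanenineelaw → taneninelaw.
So the correct form is taneninelaw, option (A).
(B) tanenawlene is wrong: it has the affixes in the wrong order.
(C) tanenineelaw is wrong: it fails to apply the sound rule(s).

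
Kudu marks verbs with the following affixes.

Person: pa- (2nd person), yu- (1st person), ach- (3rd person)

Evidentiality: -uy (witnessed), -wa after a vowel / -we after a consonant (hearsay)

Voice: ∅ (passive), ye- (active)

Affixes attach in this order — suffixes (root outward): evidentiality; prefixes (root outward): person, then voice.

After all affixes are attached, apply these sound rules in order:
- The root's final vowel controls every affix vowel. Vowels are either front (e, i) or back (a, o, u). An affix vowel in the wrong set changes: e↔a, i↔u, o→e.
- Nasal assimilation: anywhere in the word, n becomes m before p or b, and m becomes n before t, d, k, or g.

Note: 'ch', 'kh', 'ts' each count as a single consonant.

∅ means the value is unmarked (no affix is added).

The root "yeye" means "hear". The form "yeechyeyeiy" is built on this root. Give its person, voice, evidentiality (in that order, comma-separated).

Segment: ye-ach-yeye-uy.
person: ach- → 3rd person.
voice: ye- → active.
evidentiality: -uy → witnessed.

3rd person, active, witnessed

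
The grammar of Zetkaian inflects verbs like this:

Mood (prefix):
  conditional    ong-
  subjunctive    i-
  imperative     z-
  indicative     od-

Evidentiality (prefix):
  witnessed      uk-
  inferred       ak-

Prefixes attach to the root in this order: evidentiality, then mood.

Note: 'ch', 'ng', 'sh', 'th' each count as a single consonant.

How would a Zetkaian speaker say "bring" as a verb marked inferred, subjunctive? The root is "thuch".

Attach evidentiality inferred ak- → akthuch.
Attach mood subjunctive i- → iakthuch.

iakthuch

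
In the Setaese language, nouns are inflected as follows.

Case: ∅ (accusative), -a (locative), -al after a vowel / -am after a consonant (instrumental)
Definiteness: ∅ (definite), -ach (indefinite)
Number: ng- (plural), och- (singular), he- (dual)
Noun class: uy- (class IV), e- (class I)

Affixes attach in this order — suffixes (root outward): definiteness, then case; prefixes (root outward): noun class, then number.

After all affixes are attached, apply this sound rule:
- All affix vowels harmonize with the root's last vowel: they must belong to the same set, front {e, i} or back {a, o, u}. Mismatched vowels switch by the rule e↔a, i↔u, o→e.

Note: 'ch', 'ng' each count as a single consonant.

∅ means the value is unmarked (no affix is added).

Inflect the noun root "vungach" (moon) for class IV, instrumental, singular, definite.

ochuyvungacham

definiteness = definite: zero marking, form stays vungach.
Attach noun class class IV uy- → uyvungach.
Attach number singular och- → ochuyvungach.
Attach case instrumental -am (after consonant 'ch') → ochuyvungacham.
Vowel harmony: no change.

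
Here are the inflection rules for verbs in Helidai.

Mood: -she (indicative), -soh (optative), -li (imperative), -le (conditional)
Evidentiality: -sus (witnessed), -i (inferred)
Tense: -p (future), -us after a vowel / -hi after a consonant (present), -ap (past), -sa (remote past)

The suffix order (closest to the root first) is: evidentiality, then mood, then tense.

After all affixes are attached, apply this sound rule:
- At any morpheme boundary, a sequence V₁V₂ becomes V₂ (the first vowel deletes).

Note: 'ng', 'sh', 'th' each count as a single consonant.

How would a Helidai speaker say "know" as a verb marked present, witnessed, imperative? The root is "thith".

thithsuslus

Attach evidentiality witnessed -sus → thithsus.
Attach mood imperative -li → thithsusli.
Attach tense present -us (after vowel 'i') → thithsuslius.
Apply vowel deletion: thithsuslius → thithsuslus.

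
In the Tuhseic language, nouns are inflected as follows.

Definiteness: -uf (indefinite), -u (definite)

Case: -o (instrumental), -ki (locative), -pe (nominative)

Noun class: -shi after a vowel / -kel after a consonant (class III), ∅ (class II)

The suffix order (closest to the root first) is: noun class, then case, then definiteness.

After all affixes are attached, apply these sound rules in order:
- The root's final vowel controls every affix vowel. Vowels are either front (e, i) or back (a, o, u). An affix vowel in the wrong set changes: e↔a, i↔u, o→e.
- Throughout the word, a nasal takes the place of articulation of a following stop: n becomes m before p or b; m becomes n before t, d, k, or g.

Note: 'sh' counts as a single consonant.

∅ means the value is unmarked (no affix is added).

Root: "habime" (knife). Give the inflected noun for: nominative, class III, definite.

habimeshipei

Attach noun class class III -shi (after vowel 'e') → habimeshi.
Attach case nominative -pe → habimeshipe.
Attach definiteness definite -u → habimeshipeu.
Apply vowel harmony: habimeshipeu → habimeshipei.
Nasal assimilation: no change.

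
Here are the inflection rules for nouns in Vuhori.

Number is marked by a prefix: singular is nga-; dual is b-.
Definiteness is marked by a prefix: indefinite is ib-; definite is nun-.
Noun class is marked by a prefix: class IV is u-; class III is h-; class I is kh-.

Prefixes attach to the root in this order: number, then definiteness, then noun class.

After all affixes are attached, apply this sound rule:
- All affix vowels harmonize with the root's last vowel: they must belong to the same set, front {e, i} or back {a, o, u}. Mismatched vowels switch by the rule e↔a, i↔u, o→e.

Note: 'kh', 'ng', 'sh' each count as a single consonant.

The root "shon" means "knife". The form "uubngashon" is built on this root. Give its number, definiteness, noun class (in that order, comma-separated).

singular, indefinite, class IV

Segment: u-ib-nga-shon.
number: nga- → singular.
definiteness: ib- → indefinite.
noun class: u- → class IV.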